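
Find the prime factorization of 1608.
2^3 × 3 × 67

Divide by primes starting from smallest:
1608 ÷ 2 = 804
804 ÷ 2 = 402
402 ÷ 2 = 201
201 ÷ 3 = 67
67 ÷ 67 = 1

1608 = 2^3 × 3 × 67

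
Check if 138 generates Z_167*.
p - 1 = 166 has prime divisors 2, 83. Check 138^(166/q) mod 167 for each: 138^(166/2) = 138^83 ≡ 166, 138^(166/83) = 138^2 ≡ 6 (mod 167). None of these is 1, so 138 has order 166 = φ(167), so it is a primitive root mod 167.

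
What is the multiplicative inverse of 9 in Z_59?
46

Using Extended Euclidean Algorithm:
gcd(9, 59) = 1
Bezout coefficients: 9 × -13 + 59 × 2 = 1
So 9 × -13 ≡ 1 (mod 59)
The inverse is -13 mod 59 = 46
Verification: 9 × 46 = 414 = 7 × 59 + 1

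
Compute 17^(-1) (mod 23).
17^(-1) ≡ 19 (mod 23). Verification: 17 × 19 = 323 ≡ 1 (mod 23)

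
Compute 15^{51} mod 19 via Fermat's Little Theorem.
8

By Fermat's Little Theorem, a^(p-1) ≡ 1 (mod p) for prime p and gcd(a, p) = 1
Here p = 19, so 15^18 ≡ 1 (mod 19)
We can reduce the exponent: 51 mod 18 = 15
So 15^51 ≡ 15^15 (mod 19)
Computing: 15^15 mod 19 = 8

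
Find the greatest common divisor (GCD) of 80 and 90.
10

Using the Euclidean algorithm:
80 = 0 × 90 + 80
90 = 1 × 80 + 10
80 = 8 × 10 + 0

GCD(80, 90) = 10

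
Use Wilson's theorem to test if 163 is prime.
(162)! mod 163 = 162. Since 162 ≡ -1 (mod 163), 163 is prime.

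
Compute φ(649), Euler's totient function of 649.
580

Prime factorization: 649 = 11 × 59
Using the formula φ(n) = n × Π(1 - 1/p) for each prime factor p:
φ(649) = 649 × (1 - 1/11) × (1 - 1/59)
φ(649) = 580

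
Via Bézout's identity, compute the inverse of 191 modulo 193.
Extended GCD: 191(96) + 193(-95) = 1. So 191^(-1) ≡ 96 ≡ 96 (mod 193). Verify: 191 × 96 = 18336 ≡ 1 (mod 193)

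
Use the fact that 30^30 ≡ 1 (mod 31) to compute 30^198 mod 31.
By Fermat: 30^{30} ≡ 1 (mod 31). 198 = 6×30 + 18. So 30^{198} ≡ 30^{18} ≡ 1 (mod 31)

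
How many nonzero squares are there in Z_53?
For prime 53, there are (p-1)/2 = (53-1)/2 = 26 quadratic residues (excluding 0).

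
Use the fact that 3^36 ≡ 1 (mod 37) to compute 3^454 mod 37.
By Fermat: 3^{36} ≡ 1 (mod 37). 454 ≡ 22 (mod 36). So 3^{454} ≡ 3^{22} ≡ 7 (mod 37)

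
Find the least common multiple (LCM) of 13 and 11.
143

First find GCD(13, 11) using the Euclidean algorithm:
13 = 1 × 11 + 2
11 = 5 × 2 + 1
2 = 2 × 1 + 0
GCD(13, 11) = 1

LCM formula: LCM(a, b) = (a × b) / GCD(a, b)
LCM(13, 11) = (13 × 11) / 1
LCM(13, 11) = 143 / 1
LCM(13, 11) = 143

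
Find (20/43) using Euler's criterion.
(20/43) = 20^{21} mod 43 = -1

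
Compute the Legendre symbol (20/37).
(20/37) = 20^{18} mod 37 = -1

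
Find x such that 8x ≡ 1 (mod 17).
8^(-1) ≡ 15 (mod 17). Verification: 8 × 15 = 120 ≡ 1 (mod 17)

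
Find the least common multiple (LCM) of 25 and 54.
1350

First find GCD(25, 54) using the Euclidean algorithm:
25 = 0 × 54 + 25
54 = 2 × 25 + 4
25 = 6 × 4 + 1
4 = 4 × 1 + 0
GCD(25, 54) = 1

LCM formula: LCM(a, b) = (a × b) / GCD(a, b)
LCM(25, 54) = (25 × 54) / 1
LCM(25, 54) = 1350 / 1
LCM(25, 54) = 1350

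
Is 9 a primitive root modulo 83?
No

To verify, check if 9^(82/q) ≢ 1 (mod 83) for each prime divisor q of 82
Divisors of 82 = 82: [1, 2, 41, 82]
  9^(82/41) = 9^2 ≡ 81 (mod 83)
  9^(82/2) = 9^41 ≡ 1 (mod 83)
Conclusion: 9 is not a primitive root modulo 83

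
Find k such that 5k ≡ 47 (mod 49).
29

Since gcd(5, 49) = 1 divides 47, a solution exists.
Multiply both sides by the inverse of 5 mod 49:
  5^(-1) mod 49 = 10
  x ≡ 10 × 47 ≡ 470 ≡ 29 (mod 49)
Verification: 5 × 29 = 145 = 2 × 49 + 47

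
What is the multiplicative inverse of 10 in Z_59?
10^(-1) ≡ 6 (mod 59). Verification: 10 × 6 = 60 ≡ 1 (mod 59)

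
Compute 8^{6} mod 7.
1

Using successive squaring:
Binary expansion of 6: 110
Powers of 8 mod 7 (each is the square of the previous):
  8^1 ≡ 1 (mod 7)
  8^2 ≡ 1² = 1 ≡ 1 (mod 7)
  8^4 ≡ 1² = 1 ≡ 1 (mod 7)
6 = 4 + 2, so 8^6 = 8^4 × 8^2 ≡ 1 × 1 (mod 7)
Multiplying step by step:
  1 × 1 = 1 ≡ 1 (mod 7)
Result: 8^6 ≡ 1 (mod 7)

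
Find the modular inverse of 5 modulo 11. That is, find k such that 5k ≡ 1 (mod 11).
9

Using Extended Euclidean Algorithm:
gcd(5, 11) = 1
Bezout coefficients: 5 × -2 + 11 × 1 = 1
So 5 × -2 ≡ 1 (mod 11)
The inverse is -2 mod 11 = 9
Verification: 5 × 9 = 45 = 4 × 11 + 1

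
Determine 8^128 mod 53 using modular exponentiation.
Using Fermat: 8^{52} ≡ 1 (mod 53). 128 ≡ 24 (mod 52). So 8^{128} ≡ 8^{24} ≡ 24 (mod 53)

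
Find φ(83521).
78608

Prime factorization: 83521 = 17^4
Using the formula φ(n) = n × Π(1 - 1/p) for each prime factor p:
φ(83521) = 83521 × (1 - 1/17)
φ(83521) = 78608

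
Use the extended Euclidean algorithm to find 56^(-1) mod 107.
Extended GCD: 56(-21) + 107(11) = 1. So 56^(-1) ≡ 86 ≡ 86 (mod 107). Verify: 56 × 86 = 4816 ≡ 1 (mod 107)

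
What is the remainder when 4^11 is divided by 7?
Using Fermat: 4^{6} ≡ 1 (mod 7). 11 ≡ 5 (mod 6). So 4^{11} ≡ 4^{5} ≡ 2 (mod 7)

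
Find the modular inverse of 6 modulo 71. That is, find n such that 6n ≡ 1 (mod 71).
12

Using Extended Euclidean Algorithm:
gcd(6, 71) = 1
Bezout coefficients: 6 × 12 + 71 × -1 = 1
So 6 × 12 ≡ 1 (mod 71)
The inverse is 12 mod 71 = 12
Verification: 6 × 12 = 72 = 1 × 71 + 1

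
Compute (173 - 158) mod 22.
15

(173 - 158) = 15
15 mod 22 = 15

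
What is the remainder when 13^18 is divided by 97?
Using repeated squaring. 18 = 16 + 2 (binary 10010). Repeated squaring mod 97: 13^1 ≡ 13; 13^2 ≡ 13² = 169 ≡ 72; 13^4 ≡ 72² = 5184 ≡ 43; 13^8 ≡ 43² = 1849 ≡ 6; 13^16 ≡ 6² = 36 ≡ 36. Multiply: 13^18 = 13^16 × 13^2 ≡ 36 × 72 (mod 97): 36 × 72 = 2592 ≡ 70. So 13^18 ≡ 70 (mod 97).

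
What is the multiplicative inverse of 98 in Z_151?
98^(-1) ≡ 94 (mod 151). Verification: 98 × 94 = 9212 ≡ 1 (mod 151)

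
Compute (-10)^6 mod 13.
(-10) ≡ 3 (mod 13). 6 = 4 + 2 (binary 110). Repeated squaring mod 13: 3^1 ≡ 3; 3^2 ≡ 3² = 9 ≡ 9; 3^4 ≡ 9² = 81 ≡ 3. Multiply: (-10)^6 ≡ 3^4 × 3^2 ≡ 3 × 9 (mod 13): 3 × 9 = 27 ≡ 1. So (-10)^6 ≡ 1 (mod 13).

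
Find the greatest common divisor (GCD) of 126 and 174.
6

Using the Euclidean algorithm:
126 = 0 × 174 + 126
174 = 1 × 126 + 48
126 = 2 × 48 + 30
48 = 1 × 30 + 18
30 = 1 × 18 + 12
18 = 1 × 12 + 6
12 = 2 × 6 + 0

GCD(126, 174) = 6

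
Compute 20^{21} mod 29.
1

Using successive squaring:
Binary expansion of 21: 10101
Powers of 20 mod 29 (each is the square of the previous):
  20^1 ≡ 20 (mod 29)
  20^2 ≡ 20² = 400 ≡ 23 (mod 29)
  20^4 ≡ 23² = 529 ≡ 7 (mod 29)
  20^8 ≡ 7² = 49 ≡ 20 (mod 29)
  20^16 ≡ 20² = 400 ≡ 23 (mod 29)
21 = 16 + 4 + 1, so 20^21 = 20^16 × 20^4 × 20^1 ≡ 23 × 7 × 20 (mod 29)
Multiplying step by step:
  23 × 7 = 161 ≡ 16 (mod 29)
  16 × 20 = 320 ≡ 1 (mod 29)
Result: 20^21 ≡ 1 (mod 29)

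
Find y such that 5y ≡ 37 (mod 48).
17

Since gcd(5, 48) = 1 divides 37, a solution exists.
Multiply both sides by the inverse of 5 mod 48:
  5^(-1) mod 48 = 29
  x ≡ 29 × 37 ≡ 1073 ≡ 17 (mod 48)
Verification: 5 × 17 = 85 = 1 × 48 + 37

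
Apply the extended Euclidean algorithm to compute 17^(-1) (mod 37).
Extended GCD: 17(-13) + 37(6) = 1. So 17^(-1) ≡ 24 ≡ 24 (mod 37). Verify: 17 × 24 = 408 ≡ 1 (mod 37)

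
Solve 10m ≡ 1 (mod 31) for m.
10^(-1) ≡ 28 (mod 31). Verification: 10 × 28 = 280 ≡ 1 (mod 31)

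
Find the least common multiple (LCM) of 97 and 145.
14065

First find GCD(97, 145) using the Euclidean algorithm:
97 = 0 × 145 + 97
145 = 1 × 97 + 48
97 = 2 × 48 + 1
48 = 48 × 1 + 0
GCD(97, 145) = 1

LCM formula: LCM(a, b) = (a × b) / GCD(a, b)
LCM(97, 145) = (97 × 145) / 1
LCM(97, 145) = 14065 / 1
LCM(97, 145) = 14065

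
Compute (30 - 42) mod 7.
2

(30 - 42) = -12
-12 mod 7 = 2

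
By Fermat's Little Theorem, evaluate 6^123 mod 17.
By Fermat: 6^{16} ≡ 1 (mod 17). 123 = 7×16 + 11. So 6^{123} ≡ 6^{11} ≡ 5 (mod 17)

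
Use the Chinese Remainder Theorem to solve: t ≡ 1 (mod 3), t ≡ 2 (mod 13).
M = 3 × 13 = 39. M₁ = 13, y₁ ≡ 1 (mod 3). M₂ = 3, y₂ ≡ 9 (mod 13). t = 1×13×1 + 2×3×9 ≡ 28 (mod 39)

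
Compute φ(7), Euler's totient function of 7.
6

Prime factorization: 7 = 7
Using the formula φ(n) = n × Π(1 - 1/p) for each prime factor p:
φ(7) = 7 × (1 - 1/7)
φ(7) = 6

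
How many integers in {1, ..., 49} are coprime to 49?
42

Prime factorization: 49 = 7^2
Using the formula φ(n) = n × Π(1 - 1/p) for each prime factor p:
φ(49) = 49 × (1 - 1/7)
φ(49) = 42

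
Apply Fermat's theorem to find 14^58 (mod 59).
By Fermat's Little Theorem, 14^{58} ≡ 1 (mod 59) since 59 is prime and gcd(14, 59) = 1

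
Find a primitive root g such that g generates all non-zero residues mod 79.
p - 1 = 78 has prime divisors 2, 3, 13. h is a primitive root mod 79 iff h^(78/q) ≢ 1 (mod 79) for each such q.
h = 2: 2^39 ≡ 1, 2^26 ≡ 23, 2^6 ≡ 64 (mod 79); 2^39 ≡ 1, so not a primitive root.
h = 3: 3^39 ≡ 78, 3^26 ≡ 23, 3^6 ≡ 18 (mod 79); none is 1, so 3 has order 78 and is a primitive root.
The smallest primitive root mod 79 is g = 3.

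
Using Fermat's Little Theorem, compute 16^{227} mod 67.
47

By Fermat's Little Theorem, a^(p-1) ≡ 1 (mod p) for prime p and gcd(a, p) = 1
Here p = 67, so 16^66 ≡ 1 (mod 67)
We can reduce the exponent: 227 mod 66 = 29
So 16^227 ≡ 16^29 (mod 67)
Computing: 16^29 mod 67 = 47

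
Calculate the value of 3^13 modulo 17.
Using repeated squaring. 13 = 8 + 4 + 1 (binary 1101). Repeated squaring mod 17: 3^1 ≡ 3; 3^2 ≡ 3² = 9 ≡ 9; 3^4 ≡ 9² = 81 ≡ 13; 3^8 ≡ 13² = 169 ≡ 16. Multiply: 3^13 = 3^8 × 3^4 × 3^1 ≡ 16 × 13 × 3 (mod 17): 16 × 13 = 208 ≡ 4; 4 × 3 = 12 ≡ 12. So 3^13 ≡ 12 (mod 17).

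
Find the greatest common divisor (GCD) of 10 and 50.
10

Using the Euclidean algorithm:
10 = 0 × 50 + 10
50 = 5 × 10 + 0

GCD(10, 50) = 10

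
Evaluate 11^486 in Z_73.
Using Fermat: 11^{72} ≡ 1 (mod 73). 486 ≡ 54 (mod 72). So 11^{486} ≡ 11^{54} ≡ 27 (mod 73)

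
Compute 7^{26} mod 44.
37

Using successive squaring:
Binary expansion of 26: 11010
Powers of 7 mod 44 (each is the square of the previous):
  7^1 ≡ 7 (mod 44)
  7^2 ≡ 7² = 49 ≡ 5 (mod 44)
  7^4 ≡ 5² = 25 ≡ 25 (mod 44)
  7^8 ≡ 25² = 625 ≡ 9 (mod 44)
  7^16 ≡ 9² = 81 ≡ 37 (mod 44)
26 = 16 + 8 + 2, so 7^26 = 7^16 × 7^8 × 7^2 ≡ 37 × 9 × 5 (mod 44)
Multiplying step by step:
  37 × 9 = 333 ≡ 25 (mod 44)
  25 × 5 = 125 ≡ 37 (mod 44)
Result: 7^26 ≡ 37 (mod 44)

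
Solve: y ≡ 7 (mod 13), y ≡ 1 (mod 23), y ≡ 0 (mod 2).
M = 13 × 23 × 2 = 598. M₁ = 46, y₁ ≡ 2 (mod 13). M₂ = 26, y₂ ≡ 8 (mod 23). M₃ = 299, y₃ ≡ 1 (mod 2). y = 7×46×2 + 1×26×8 + 0×299×1 ≡ 254 (mod 598)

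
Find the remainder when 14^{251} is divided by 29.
By Fermat: 14^{28} ≡ 1 (mod 29). 251 = 8×28 + 27. So 14^{251} ≡ 14^{27} ≡ 27 (mod 29)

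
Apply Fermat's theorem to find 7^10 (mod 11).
By Fermat's Little Theorem, 7^{10} ≡ 1 (mod 11) since 11 is prime and gcd(7, 11) = 1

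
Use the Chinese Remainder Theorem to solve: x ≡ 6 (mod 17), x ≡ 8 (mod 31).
M = 17 × 31 = 527. M₁ = 31, y₁ ≡ 11 (mod 17). M₂ = 17, y₂ ≡ 11 (mod 31). x = 6×31×11 + 8×17×11 ≡ 380 (mod 527)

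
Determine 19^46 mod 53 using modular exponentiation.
Using repeated squaring. 46 = 32 + 8 + 4 + 2 (binary 101110). Repeated squaring mod 53: 19^1 ≡ 19; 19^2 ≡ 19² = 361 ≡ 43; 19^4 ≡ 43² = 1849 ≡ 47; 19^8 ≡ 47² = 2209 ≡ 36; 19^16 ≡ 36² = 1296 ≡ 24; 19^32 ≡ 24² = 576 ≡ 46. Multiply: 19^46 = 19^32 × 19^8 × 19^4 × 19^2 ≡ 46 × 36 × 47 × 43 (mod 53): 46 × 36 = 1656 ≡ 13; 13 × 47 = 611 ≡ 28; 28 × 43 = 1204 ≡ 38. So 19^46 ≡ 38 (mod 53).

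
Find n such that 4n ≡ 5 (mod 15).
5

Since gcd(4, 15) = 1 divides 5, a solution exists.
Multiply both sides by the inverse of 4 mod 15:
  4^(-1) mod 15 = 4
  x ≡ 4 × 5 ≡ 20 ≡ 5 (mod 15)
Verification: 4 × 5 = 20 = 1 × 15 + 5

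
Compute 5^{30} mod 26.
25

Using successive squaring:
Binary expansion of 30: 11110
Powers of 5 mod 26 (each is the square of the previous):
  5^1 ≡ 5 (mod 26)
  5^2 ≡ 5² = 25 ≡ 25 (mod 26)
  5^4 ≡ 25² = 625 ≡ 1 (mod 26)
  5^8 ≡ 1² = 1 ≡ 1 (mod 26)
  5^16 ≡ 1² = 1 ≡ 1 (mod 26)
30 = 16 + 8 + 4 + 2, so 5^30 = 5^16 × 5^8 × 5^4 × 5^2 ≡ 1 × 1 × 1 × 25 (mod 26)
Multiplying step by step:
  1 × 1 = 1 ≡ 1 (mod 26)
  1 × 1 = 1 ≡ 1 (mod 26)
  1 × 25 = 25 ≡ 25 (mod 26)
Result: 5^30 ≡ 25 (mod 26)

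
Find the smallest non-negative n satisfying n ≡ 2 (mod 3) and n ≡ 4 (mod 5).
M = 3 × 5 = 15. M₁ = 5, y₁ ≡ 2 (mod 3). M₂ = 3, y₂ ≡ 2 (mod 5). n = 2×5×2 + 4×3×2 ≡ 14 (mod 15)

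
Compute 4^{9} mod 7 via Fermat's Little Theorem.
1

By Fermat's Little Theorem, a^(p-1) ≡ 1 (mod p) for prime p and gcd(a, p) = 1
Here p = 7, so 4^6 ≡ 1 (mod 7)
We can reduce the exponent: 9 mod 6 = 3
So 4^9 ≡ 4^3 (mod 7)
Computing: 4^3 mod 7 = 1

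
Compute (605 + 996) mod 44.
17

(605 + 996) = 1601
1601 mod 44 = 17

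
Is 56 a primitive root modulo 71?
Yes

To verify, check if 56^(70/q) ≢ 1 (mod 71) for each prime divisor q of 70
Divisors of 70 = 70: [1, 2, 5, 7, 10, 14, 35, 70]
  56^(70/2) = 56^35 ≡ 70 (mod 71)
  56^(70/5) = 56^14 ≡ 25 (mod 71)
  56^(70/7) = 56^10 ≡ 48 (mod 71)
Conclusion: 56 is a primitive root modulo 71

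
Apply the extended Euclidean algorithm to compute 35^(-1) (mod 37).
Extended GCD: 35(18) + 37(-17) = 1. So 35^(-1) ≡ 18 ≡ 18 (mod 37). Verify: 35 × 18 = 630 ≡ 1 (mod 37)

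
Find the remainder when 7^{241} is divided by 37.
By Fermat: 7^{36} ≡ 1 (mod 37). 241 = 6×36 + 25. So 7^{241} ≡ 7^{25} ≡ 34 (mod 37)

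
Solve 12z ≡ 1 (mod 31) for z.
12^(-1) ≡ 13 (mod 31). Verification: 12 × 13 = 156 ≡ 1 (mod 31)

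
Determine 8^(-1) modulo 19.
8^(-1) ≡ 12 (mod 19). Verification: 8 × 12 = 96 ≡ 1 (mod 19)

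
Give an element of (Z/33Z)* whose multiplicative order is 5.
4 has order 5 mod 33 since 4^{5} ≡ 1 (mod 33) and no smaller power works.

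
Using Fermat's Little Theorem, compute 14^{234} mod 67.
64

By Fermat's Little Theorem, a^(p-1) ≡ 1 (mod p) for prime p and gcd(a, p) = 1
Here p = 67, so 14^66 ≡ 1 (mod 67)
We can reduce the exponent: 234 mod 66 = 36
So 14^234 ≡ 14^36 (mod 67)
Computing: 14^36 mod 67 = 64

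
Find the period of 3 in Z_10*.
Powers of 3 mod 10: 3^1≡3, 3^2≡9, 3^3≡7, 3^4≡1. Order = 4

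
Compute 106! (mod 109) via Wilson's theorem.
(108)! = (106)! × (107) × (108) ≡ -1 (mod 109). So (106)! ≡ -1 × [(108)(107)]^(-1) ≡ 54 (mod 109)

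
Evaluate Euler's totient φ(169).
156

Prime factorization: 169 = 13^2
Using the formula φ(n) = n × Π(1 - 1/p) for each prime factor p:
φ(169) = 169 × (1 - 1/13)
φ(169) = 156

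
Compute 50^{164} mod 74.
16

Using successive squaring:
Binary expansion of 164: 10100100
Powers of 50 mod 74 (each is the square of the previous):
  50^1 ≡ 50 (mod 74)
  50^2 ≡ 50² = 2500 ≡ 58 (mod 74)
  50^4 ≡ 58² = 3364 ≡ 34 (mod 74)
  50^8 ≡ 34² = 1156 ≡ 46 (mod 74)
  50^16 ≡ 46² = 2116 ≡ 44 (mod 74)
  50^32 ≡ 44² = 1936 ≡ 12 (mod 74)
  50^64 ≡ 12² = 144 ≡ 70 (mod 74)
  50^128 ≡ 70² = 4900 ≡ 16 (mod 74)
164 = 128 + 32 + 4, so 50^164 = 50^128 × 50^32 × 50^4 ≡ 16 × 12 × 34 (mod 74)
Multiplying step by step:
  16 × 12 = 192 ≡ 44 (mod 74)
  44 × 34 = 1496 ≡ 16 (mod 74)
Result: 50^164 ≡ 16 (mod 74)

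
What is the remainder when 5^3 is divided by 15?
3 = 2 + 1 (binary 11). Repeated squaring mod 15: 5^1 ≡ 5; 5^2 ≡ 5² = 25 ≡ 10. Multiply: 5^3 = 5^2 × 5^1 ≡ 10 × 5 (mod 15): 10 × 5 = 50 ≡ 5. So 5^3 ≡ 5 (mod 15).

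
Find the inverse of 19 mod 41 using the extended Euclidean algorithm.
Extended GCD: 19(13) + 41(-6) = 1. So 19^(-1) ≡ 13 ≡ 13 (mod 41). Verify: 19 × 13 = 247 ≡ 1 (mod 41)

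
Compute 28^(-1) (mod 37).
28^(-1) ≡ 4 (mod 37). Verification: 28 × 4 = 112 ≡ 1 (mod 37)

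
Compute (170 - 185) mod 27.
12

(170 - 185) = -15
-15 mod 27 = 12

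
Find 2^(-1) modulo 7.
4

Using Extended Euclidean Algorithm:
gcd(2, 7) = 1
Bezout coefficients: 2 × -3 + 7 × 1 = 1
So 2 × -3 ≡ 1 (mod 7)
The inverse is -3 mod 7 = 4
Verification: 2 × 4 = 8 = 1 × 7 + 1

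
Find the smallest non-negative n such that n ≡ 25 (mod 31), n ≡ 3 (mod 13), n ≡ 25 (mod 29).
1823

Using the Chinese Remainder Theorem:
M = product of moduli = 11687
For equation 1: M_1 = 377, 377 ≡ 5 (mod 31), inverse of 377 mod 31 is 25 (check: 5 × 25 = 125 ≡ 1 (mod 31))
For equation 2: M_2 = 899, 899 ≡ 2 (mod 13), inverse of 899 mod 13 is 7 (check: 2 × 7 = 14 ≡ 1 (mod 13))
For equation 3: M_3 = 403, 403 ≡ 26 (mod 29), inverse of 403 mod 29 is 19 (check: 26 × 19 = 494 ≡ 1 (mod 29))
Combine: n ≡ Σ r_i×M_i×(M_i⁻¹ mod m_i) = 25×377×25 + 3×899×7 + 25×403×19 = 235625 + 18879 + 191425 = 445929
445929 mod 11687 = 1823
n ≡ 1823 (mod 11687)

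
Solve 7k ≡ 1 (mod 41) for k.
6

Using Extended Euclidean Algorithm:
gcd(7, 41) = 1
Bezout coefficients: 7 × 6 + 41 × -1 = 1
So 7 × 6 ≡ 1 (mod 41)
The inverse is 6 mod 41 = 6
Verification: 7 × 6 = 42 = 1 × 41 + 1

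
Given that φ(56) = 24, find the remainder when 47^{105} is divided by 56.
By Euler: 47^{24} ≡ 1 (mod 56) since gcd(47, 56) = 1. 105 = 4×24 + 9. So 47^{105} ≡ 47^{9} ≡ 55 (mod 56)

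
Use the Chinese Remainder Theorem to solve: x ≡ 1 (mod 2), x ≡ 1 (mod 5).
M = 2 × 5 = 10. M₁ = 5, y₁ ≡ 1 (mod 2). M₂ = 2, y₂ ≡ 3 (mod 5). x = 1×5×1 + 1×2×3 ≡ 1 (mod 10)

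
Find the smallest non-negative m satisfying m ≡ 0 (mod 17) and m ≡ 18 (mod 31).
M = 17 × 31 = 527. M₁ = 31, y₁ ≡ 11 (mod 17). M₂ = 17, y₂ ≡ 11 (mod 31). m = 0×31×11 + 18×17×11 ≡ 204 (mod 527)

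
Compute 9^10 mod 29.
10 = 8 + 2 (binary 1010). Repeated squaring mod 29: 9^1 ≡ 9; 9^2 ≡ 9² = 81 ≡ 23; 9^4 ≡ 23² = 529 ≡ 7; 9^8 ≡ 7² = 49 ≡ 20. Multiply: 9^10 = 9^8 × 9^2 ≡ 20 × 23 (mod 29): 20 × 23 = 460 ≡ 25. So 9^10 ≡ 25 (mod 29).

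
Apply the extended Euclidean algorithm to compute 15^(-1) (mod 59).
Extended GCD: 15(4) + 59(-1) = 1. So 15^(-1) ≡ 4 ≡ 4 (mod 59). Verify: 15 × 4 = 60 ≡ 1 (mod 59)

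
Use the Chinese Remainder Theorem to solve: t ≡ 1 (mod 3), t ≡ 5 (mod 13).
M = 3 × 13 = 39. M₁ = 13, y₁ ≡ 1 (mod 3). M₂ = 3, y₂ ≡ 9 (mod 13). t = 1×13×1 + 5×3×9 ≡ 31 (mod 39)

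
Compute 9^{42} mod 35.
1

Using successive squaring:
Binary expansion of 42: 101010
Powers of 9 mod 35 (each is the square of the previous):
  9^1 ≡ 9 (mod 35)
  9^2 ≡ 9² = 81 ≡ 11 (mod 35)
  9^4 ≡ 11² = 121 ≡ 16 (mod 35)
  9^8 ≡ 16² = 256 ≡ 11 (mod 35)
  9^16 ≡ 11² = 121 ≡ 16 (mod 35)
  9^32 ≡ 16² = 256 ≡ 11 (mod 35)
42 = 32 + 8 + 2, so 9^42 = 9^32 × 9^8 × 9^2 ≡ 11 × 11 × 11 (mod 35)
Multiplying step by step:
  11 × 11 = 121 ≡ 16 (mod 35)
  16 × 11 = 176 ≡ 1 (mod 35)
Result: 9^42 ≡ 1 (mod 35)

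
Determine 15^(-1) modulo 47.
15^(-1) ≡ 22 (mod 47). Verification: 15 × 22 = 330 ≡ 1 (mod 47)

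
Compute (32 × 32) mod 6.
4

(32 × 32) = 1024
1024 mod 6 = 4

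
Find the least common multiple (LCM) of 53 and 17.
901

First find GCD(53, 17) using the Euclidean algorithm:
53 = 3 × 17 + 2
17 = 8 × 2 + 1
2 = 2 × 1 + 0
GCD(53, 17) = 1

LCM formula: LCM(a, b) = (a × b) / GCD(a, b)
LCM(53, 17) = (53 × 17) / 1
LCM(53, 17) = 901 / 1
LCM(53, 17) = 901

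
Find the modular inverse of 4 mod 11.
4^(-1) ≡ 3 (mod 11). Verification: 4 × 3 = 12 ≡ 1 (mod 11)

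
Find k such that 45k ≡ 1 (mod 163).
45^(-1) ≡ 29 (mod 163). Verification: 45 × 29 = 1305 ≡ 1 (mod 163)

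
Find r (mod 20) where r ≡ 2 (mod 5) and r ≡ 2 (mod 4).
M = 5 × 4 = 20. M₁ = 4, y₁ ≡ 4 (mod 5). M₂ = 5, y₂ ≡ 1 (mod 4). r = 2×4×4 + 2×5×1 ≡ 2 (mod 20)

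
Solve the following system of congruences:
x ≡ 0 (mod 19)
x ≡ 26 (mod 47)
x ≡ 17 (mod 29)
684

Using the Chinese Remainder Theorem:
M = product of moduli = 25897
For equation 1: M_1 = 1363, 1363 ≡ 14 (mod 19), inverse of 1363 mod 19 is 15 (check: 14 × 15 = 210 ≡ 1 (mod 19))
For equation 2: M_2 = 551, 551 ≡ 34 (mod 47), inverse of 551 mod 47 is 18 (check: 34 × 18 = 612 ≡ 1 (mod 47))
For equation 3: M_3 = 893, 893 ≡ 23 (mod 29), inverse of 893 mod 29 is 24 (check: 23 × 24 = 552 ≡ 1 (mod 29))
Combine: x ≡ Σ r_i×M_i×(M_i⁻¹ mod m_i) = 0×1363×15 + 26×551×18 + 17×893×24 = 0 + 257868 + 364344 = 622212
622212 mod 25897 = 684
x ≡ 684 (mod 25897)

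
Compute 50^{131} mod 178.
162

Using successive squaring:
Binary expansion of 131: 10000011
Powers of 50 mod 178 (each is the square of the previous):
  50^1 ≡ 50 (mod 178)
  50^2 ≡ 50² = 2500 ≡ 8 (mod 178)
  50^4 ≡ 8² = 64 ≡ 64 (mod 178)
  50^8 ≡ 64² = 4096 ≡ 2 (mod 178)
  50^16 ≡ 2² = 4 ≡ 4 (mod 178)
  50^32 ≡ 4² = 16 ≡ 16 (mod 178)
  50^64 ≡ 16² = 256 ≡ 78 (mod 178)
  50^128 ≡ 78² = 6084 ≡ 32 (mod 178)
131 = 128 + 2 + 1, so 50^131 = 50^128 × 50^2 × 50^1 ≡ 32 × 8 × 50 (mod 178)
Multiplying step by step:
  32 × 8 = 256 ≡ 78 (mod 178)
  78 × 50 = 3900 ≡ 162 (mod 178)
Result: 50^131 ≡ 162 (mod 178)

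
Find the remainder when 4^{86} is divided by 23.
By Fermat: 4^{22} ≡ 1 (mod 23). 86 = 3×22 + 20. So 4^{86} ≡ 4^{20} ≡ 13 (mod 23)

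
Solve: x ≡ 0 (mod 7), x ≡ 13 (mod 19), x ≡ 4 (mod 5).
M = 7 × 19 × 5 = 665. M₁ = 95, y₁ ≡ 2 (mod 7). M₂ = 35, y₂ ≡ 6 (mod 19). M₃ = 133, y₃ ≡ 2 (mod 5). x = 0×95×2 + 13×35×6 + 4×133×2 ≡ 469 (mod 665)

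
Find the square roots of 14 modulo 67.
The square roots of 14 mod 67 are 9 and 58. Verify: 9² = 81 ≡ 14 (mod 67)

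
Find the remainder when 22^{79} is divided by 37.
By Fermat: 22^{36} ≡ 1 (mod 37). 79 = 2×36 + 7. So 22^{79} ≡ 22^{7} ≡ 2 (mod 37)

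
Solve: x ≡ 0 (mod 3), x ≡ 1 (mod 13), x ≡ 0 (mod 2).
M = 3 × 13 × 2 = 78. M₁ = 26, y₁ ≡ 2 (mod 3). M₂ = 6, y₂ ≡ 11 (mod 13). M₃ = 39, y₃ ≡ 1 (mod 2). x = 0×26×2 + 1×6×11 + 0×39×1 ≡ 66 (mod 78)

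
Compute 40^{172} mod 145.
25

Using successive squaring:
Binary expansion of 172: 10101100
Powers of 40 mod 145 (each is the square of the previous):
  40^1 ≡ 40 (mod 145)
  40^2 ≡ 40² = 1600 ≡ 5 (mod 145)
  40^4 ≡ 5² = 25 ≡ 25 (mod 145)
  40^8 ≡ 25² = 625 ≡ 45 (mod 145)
  40^16 ≡ 45² = 2025 ≡ 140 (mod 145)
  40^32 ≡ 140² = 19600 ≡ 25 (mod 145)
  40^64 ≡ 25² = 625 ≡ 45 (mod 145)
  40^128 ≡ 45² = 2025 ≡ 140 (mod 145)
172 = 128 + 32 + 8 + 4, so 40^172 = 40^128 × 40^32 × 40^8 × 40^4 ≡ 140 × 25 × 45 × 25 (mod 145)
Multiplying step by step:
  140 × 25 = 3500 ≡ 20 (mod 145)
  20 × 45 = 900 ≡ 30 (mod 145)
  30 × 25 = 750 ≡ 25 (mod 145)
Result: 40^172 ≡ 25 (mod 145)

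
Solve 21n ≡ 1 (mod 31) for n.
21^(-1) ≡ 3 (mod 31). Verification: 21 × 3 = 63 ≡ 1 (mod 31)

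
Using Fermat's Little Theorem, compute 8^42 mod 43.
By Fermat's Little Theorem, 8^{42} ≡ 1 (mod 43) since 43 is prime and gcd(8, 43) = 1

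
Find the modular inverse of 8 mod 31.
8^(-1) ≡ 4 (mod 31). Verification: 8 × 4 = 32 ≡ 1 (mod 31)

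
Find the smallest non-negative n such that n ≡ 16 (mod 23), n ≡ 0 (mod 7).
154

Using the Chinese Remainder Theorem:
M = product of moduli = 161
For equation 1: M_1 = 7, 7 ≡ 7 (mod 23), inverse of 7 mod 23 is 10 (check: 7 × 10 = 70 ≡ 1 (mod 23))
For equation 2: M_2 = 23, 23 ≡ 2 (mod 7), inverse of 23 mod 7 is 4 (check: 2 × 4 = 8 ≡ 1 (mod 7))
Combine: n ≡ Σ r_i×M_i×(M_i⁻¹ mod m_i) = 16×7×10 + 0×23×4 = 1120 + 0 = 1120
1120 mod 161 = 154
n ≡ 154 (mod 161)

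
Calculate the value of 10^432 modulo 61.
Using Fermat: 10^{60} ≡ 1 (mod 61). 432 ≡ 12 (mod 60). So 10^{432} ≡ 10^{12} ≡ 58 (mod 61)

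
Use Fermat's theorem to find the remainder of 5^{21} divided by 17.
14

By Fermat's Little Theorem, a^(p-1) ≡ 1 (mod p) for prime p and gcd(a, p) = 1
Here p = 17, so 5^16 ≡ 1 (mod 17)
We can reduce the exponent: 21 mod 16 = 5
So 5^21 ≡ 5^5 (mod 17)
Computing: 5^5 mod 17 = 14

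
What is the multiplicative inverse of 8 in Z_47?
6

Using Extended Euclidean Algorithm:
gcd(8, 47) = 1
Bezout coefficients: 8 × 6 + 47 × -1 = 1
So 8 × 6 ≡ 1 (mod 47)
The inverse is 6 mod 47 = 6
Verification: 8 × 6 = 48 = 1 × 47 + 1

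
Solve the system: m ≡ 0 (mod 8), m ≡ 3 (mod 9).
M = 8 × 9 = 72. M₁ = 9, y₁ ≡ 1 (mod 8). M₂ = 8, y₂ ≡ 8 (mod 9). m = 0×9×1 + 3×8×8 ≡ 48 (mod 72)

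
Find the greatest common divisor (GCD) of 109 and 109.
109

Using the Euclidean algorithm:
109 = 1 × 109 + 0

GCD(109, 109) = 109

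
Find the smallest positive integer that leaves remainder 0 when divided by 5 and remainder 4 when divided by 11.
M = 5 × 11 = 55. M₁ = 11, y₁ ≡ 1 (mod 5). M₂ = 5, y₂ ≡ 9 (mod 11). r = 0×11×1 + 4×5×9 ≡ 15 (mod 55). The smallest positive such number is 15.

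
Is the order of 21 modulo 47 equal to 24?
No, the actual order is 23, not 24.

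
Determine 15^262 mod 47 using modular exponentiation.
Using Fermat: 15^{46} ≡ 1 (mod 47). 262 ≡ 32 (mod 46). So 15^{262} ≡ 15^{32} ≡ 24 (mod 47)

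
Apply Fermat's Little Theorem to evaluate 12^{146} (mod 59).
12

By Fermat's Little Theorem, a^(p-1) ≡ 1 (mod p) for prime p and gcd(a, p) = 1
Here p = 59, so 12^58 ≡ 1 (mod 59)
We can reduce the exponent: 146 mod 58 = 30
So 12^146 ≡ 12^30 (mod 59)
Computing: 12^30 mod 59 = 12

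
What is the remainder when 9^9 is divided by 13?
9 = 8 + 1 (binary 1001). Repeated squaring mod 13: 9^1 ≡ 9; 9^2 ≡ 9² = 81 ≡ 3; 9^4 ≡ 3² = 9 ≡ 9; 9^8 ≡ 9² = 81 ≡ 3. Multiply: 9^9 = 9^8 × 9^1 ≡ 3 × 9 (mod 13): 3 × 9 = 27 ≡ 1. So 9^9 ≡ 1 (mod 13).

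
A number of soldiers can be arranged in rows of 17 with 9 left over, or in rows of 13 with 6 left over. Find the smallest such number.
M = 17 × 13 = 221. M₁ = 13, y₁ ≡ 4 (mod 17). M₂ = 17, y₂ ≡ 10 (mod 13). k = 9×13×4 + 6×17×10 ≡ 162 (mod 221). The smallest positive such number is 162.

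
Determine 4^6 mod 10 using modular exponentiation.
6 = 4 + 2 (binary 110). Repeated squaring mod 10: 4^1 ≡ 4; 4^2 ≡ 4² = 16 ≡ 6; 4^4 ≡ 6² = 36 ≡ 6. Multiply: 4^6 = 4^4 × 4^2 ≡ 6 × 6 (mod 10): 6 × 6 = 36 ≡ 6. So 4^6 ≡ 6 (mod 10).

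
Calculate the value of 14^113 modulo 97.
Using Fermat: 14^{96} ≡ 1 (mod 97). 113 ≡ 17 (mod 96). So 14^{113} ≡ 14^{17} ≡ 92 (mod 97)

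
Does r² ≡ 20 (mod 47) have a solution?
By Euler's criterion: 20^{23} ≡ 46 (mod 47). Since this equals -1 (≡ 46), 20 is not a QR.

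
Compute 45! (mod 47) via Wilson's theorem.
(46)! = (45)! × (46) ≡ -1 (mod 47). So (45)! ≡ -1 × (46)^(-1) ≡ (-1)×(-1) = 1 (mod 47)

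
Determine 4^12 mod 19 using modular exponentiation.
Using repeated squaring. 12 = 8 + 4 (binary 1100). Repeated squaring mod 19: 4^1 ≡ 4; 4^2 ≡ 4² = 16 ≡ 16; 4^4 ≡ 16² = 256 ≡ 9; 4^8 ≡ 9² = 81 ≡ 5. Multiply: 4^12 = 4^8 × 4^4 ≡ 5 × 9 (mod 19): 5 × 9 = 45 ≡ 7. So 4^12 ≡ 7 (mod 19).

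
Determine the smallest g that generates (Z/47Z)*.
5

A primitive root g modulo p has order p-1 = 46
Prime divisors of 46: [2, 23]
g is a primitive root iff g^(46/q) ≢ 1 (mod 47) for each prime divisor q
Testing small values:
  g = 2: 2^23 ≡ 1, 2^2 ≡ 4 (mod 47) → 2^23 ≡ 1, not primitive root
  g = 3: 3^23 ≡ 1, 3^2 ≡ 9 (mod 47) → 3^23 ≡ 1, not primitive root
  g = 4: 4^23 ≡ 1, 4^2 ≡ 16 (mod 47) → 4^23 ≡ 1, not primitive root
  g = 5: 5^23 ≡ 46, 5^2 ≡ 25 (mod 47) → none is 1, primitive root!
The smallest primitive root is 5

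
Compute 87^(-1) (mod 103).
87^(-1) ≡ 45 (mod 103). Verification: 87 × 45 = 3915 ≡ 1 (mod 103)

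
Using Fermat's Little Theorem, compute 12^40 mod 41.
By Fermat's Little Theorem, 12^{40} ≡ 1 (mod 41) since 41 is prime and gcd(12, 41) = 1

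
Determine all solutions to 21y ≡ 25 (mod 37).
10

Since gcd(21, 37) = 1 divides 25, a solution exists.
Multiply both sides by the inverse of 21 mod 37:
  21^(-1) mod 37 = 30
  x ≡ 30 × 25 ≡ 750 ≡ 10 (mod 37)
Verification: 21 × 10 = 210 = 5 × 37 + 25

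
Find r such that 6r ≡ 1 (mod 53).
6^(-1) ≡ 9 (mod 53). Verification: 6 × 9 = 54 ≡ 1 (mod 53)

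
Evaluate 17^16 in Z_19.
Using repeated squaring. 16 = 16 (binary 10000). Repeated squaring mod 19: 17^1 ≡ 17; 17^2 ≡ 17² = 289 ≡ 4; 17^4 ≡ 4² = 16 ≡ 16; 17^8 ≡ 16² = 256 ≡ 9; 17^16 ≡ 9² = 81 ≡ 5. So 17^16 ≡ 5 (mod 19).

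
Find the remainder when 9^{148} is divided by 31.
By Fermat: 9^{30} ≡ 1 (mod 31). 148 = 4×30 + 28. So 9^{148} ≡ 9^{28} ≡ 18 (mod 31)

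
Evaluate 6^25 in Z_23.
Using Fermat: 6^{22} ≡ 1 (mod 23). 25 ≡ 3 (mod 22). So 6^{25} ≡ 6^{3} ≡ 9 (mod 23)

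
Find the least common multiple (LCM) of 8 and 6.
24

First find GCD(8, 6) using the Euclidean algorithm:
8 = 1 × 6 + 2
6 = 3 × 2 + 0
GCD(8, 6) = 2

LCM formula: LCM(a, b) = (a × b) / GCD(a, b)
LCM(8, 6) = (8 × 6) / 2
LCM(8, 6) = 48 / 2
LCM(8, 6) = 24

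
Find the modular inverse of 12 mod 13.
12^(-1) ≡ 12 (mod 13). Verification: 12 × 12 = 144 ≡ 1 (mod 13)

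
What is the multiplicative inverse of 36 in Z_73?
71

Using Extended Euclidean Algorithm:
gcd(36, 73) = 1
Bezout coefficients: 36 × -2 + 73 × 1 = 1
So 36 × -2 ≡ 1 (mod 73)
The inverse is -2 mod 73 = 71
Verification: 36 × 71 = 2556 = 35 × 73 + 1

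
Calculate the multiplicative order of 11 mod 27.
Powers of 11 mod 27: 11^1≡11, 11^2≡13, 11^3≡8, 11^4≡7, 11^5≡23, 11^6≡10, 11^7≡2, 11^8≡22, 11^9≡26, 11^10≡16, 11^11≡14, 11^12≡19, 11^13≡20, 11^14≡4, 11^15≡17, 11^16≡25, 11^17≡5, 11^18≡1. Order = 18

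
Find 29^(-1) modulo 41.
17

Using Extended Euclidean Algorithm:
gcd(29, 41) = 1
Bezout coefficients: 29 × 17 + 41 × -12 = 1
So 29 × 17 ≡ 1 (mod 41)
The inverse is 17 mod 41 = 17
Verification: 29 × 17 = 493 = 12 × 41 + 1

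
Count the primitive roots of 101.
40

The number of primitive roots modulo p is φ(p-1) = φ(100)
φ(100) = 40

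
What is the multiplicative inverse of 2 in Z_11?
6

Using Extended Euclidean Algorithm:
gcd(2, 11) = 1
Bezout coefficients: 2 × -5 + 11 × 1 = 1
So 2 × -5 ≡ 1 (mod 11)
The inverse is -5 mod 11 = 6
Verification: 2 × 6 = 12 = 1 × 11 + 1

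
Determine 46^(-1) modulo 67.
46^(-1) ≡ 51 (mod 67). Verification: 46 × 51 = 2346 ≡ 1 (mod 67)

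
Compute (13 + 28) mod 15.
11

(13 + 28) = 41
41 mod 15 = 11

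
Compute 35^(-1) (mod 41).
35^(-1) ≡ 34 (mod 41). Verification: 35 × 34 = 1190 ≡ 1 (mod 41)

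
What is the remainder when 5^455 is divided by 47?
Using Fermat: 5^{46} ≡ 1 (mod 47). 455 ≡ 41 (mod 46). So 5^{455} ≡ 5^{41} ≡ 45 (mod 47)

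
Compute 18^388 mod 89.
Using Fermat: 18^{88} ≡ 1 (mod 89). 388 ≡ 36 (mod 88). So 18^{388} ≡ 18^{36} ≡ 4 (mod 89)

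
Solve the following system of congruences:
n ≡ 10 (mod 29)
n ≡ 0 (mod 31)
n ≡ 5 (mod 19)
11842

Using the Chinese Remainder Theorem:
M = product of moduli = 17081
For equation 1: M_1 = 589, 589 ≡ 9 (mod 29), inverse of 589 mod 29 is 13 (check: 9 × 13 = 117 ≡ 1 (mod 29))
For equation 2: M_2 = 551, 551 ≡ 24 (mod 31), inverse of 551 mod 31 is 22 (check: 24 × 22 = 528 ≡ 1 (mod 31))
For equation 3: M_3 = 899, 899 ≡ 6 (mod 19), inverse of 899 mod 19 is 16 (check: 6 × 16 = 96 ≡ 1 (mod 19))
Combine: n ≡ Σ r_i×M_i×(M_i⁻¹ mod m_i) = 10×589×13 + 0×551×22 + 5×899×16 = 76570 + 0 + 71920 = 148490
148490 mod 17081 = 11842
n ≡ 11842 (mod 17081)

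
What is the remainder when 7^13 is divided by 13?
Using Fermat: 7^{12} ≡ 1 (mod 13). 13 ≡ 1 (mod 12). So 7^{13} ≡ 7^{1} ≡ 7 (mod 13)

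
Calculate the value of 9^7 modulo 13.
7 = 4 + 2 + 1 (binary 111). Repeated squaring mod 13: 9^1 ≡ 9; 9^2 ≡ 9² = 81 ≡ 3; 9^4 ≡ 3² = 9 ≡ 9. Multiply: 9^7 = 9^4 × 9^2 × 9^1 ≡ 9 × 3 × 9 (mod 13): 9 × 3 = 27 ≡ 1; 1 × 9 = 9 ≡ 9. So 9^7 ≡ 9 (mod 13).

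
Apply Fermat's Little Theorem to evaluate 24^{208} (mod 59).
16

By Fermat's Little Theorem, a^(p-1) ≡ 1 (mod p) for prime p and gcd(a, p) = 1
Here p = 59, so 24^58 ≡ 1 (mod 59)
We can reduce the exponent: 208 mod 58 = 34
So 24^208 ≡ 24^34 (mod 59)
Computing: 24^34 mod 59 = 16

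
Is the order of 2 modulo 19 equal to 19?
No, the actual order is 18, not 19.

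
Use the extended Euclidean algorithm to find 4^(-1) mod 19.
Extended GCD: 4(5) + 19(-1) = 1. So 4^(-1) ≡ 5 ≡ 5 (mod 19). Verify: 4 × 5 = 20 ≡ 1 (mod 19)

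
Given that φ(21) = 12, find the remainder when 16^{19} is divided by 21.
By Euler: 16^{12} ≡ 1 (mod 21) since gcd(16, 21) = 1. 19 = 1×12 + 7. So 16^{19} ≡ 16^{7} ≡ 16 (mod 21)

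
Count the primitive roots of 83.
40

The number of primitive roots modulo p is φ(p-1) = φ(82)
φ(82) = 40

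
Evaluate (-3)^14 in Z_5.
Using Fermat: (-3)^{4} ≡ 1 (mod 5). 14 ≡ 2 (mod 4). So (-3)^{14} ≡ (-3)^{2} ≡ 4 (mod 5)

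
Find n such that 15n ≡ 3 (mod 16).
13

Since gcd(15, 16) = 1 divides 3, a solution exists.
Multiply both sides by the inverse of 15 mod 16:
  15^(-1) mod 16 = 15
  x ≡ 15 × 3 ≡ 45 ≡ 13 (mod 16)
Verification: 15 × 13 = 195 = 12 × 16 + 3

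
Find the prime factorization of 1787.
1787

Divide by primes starting from smallest:
1787 ÷ 1787 = 1

1787 = 1787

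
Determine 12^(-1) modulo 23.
12^(-1) ≡ 2 (mod 23). Verification: 12 × 2 = 24 ≡ 1 (mod 23)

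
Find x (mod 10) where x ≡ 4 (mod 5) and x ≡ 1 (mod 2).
M = 5 × 2 = 10. M₁ = 2, y₁ ≡ 3 (mod 5). M₂ = 5, y₂ ≡ 1 (mod 2). x = 4×2×3 + 1×5×1 ≡ 9 (mod 10)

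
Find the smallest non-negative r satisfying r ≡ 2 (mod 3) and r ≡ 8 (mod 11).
M = 3 × 11 = 33. M₁ = 11, y₁ ≡ 2 (mod 3). M₂ = 3, y₂ ≡ 4 (mod 11). r = 2×11×2 + 8×3×4 ≡ 8 (mod 33)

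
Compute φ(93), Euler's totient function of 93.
60

Prime factorization: 93 = 3 × 31
Using the formula φ(n) = n × Π(1 - 1/p) for each prime factor p:
φ(93) = 93 × (1 - 1/3) × (1 - 1/31)
φ(93) = 60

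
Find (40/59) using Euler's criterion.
(40/59) = 40^{29} mod 59 = -1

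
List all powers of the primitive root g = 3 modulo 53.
g^1, g^2, ..., g^{52} mod 53: {3, 9, 27, 28, 31, 40, 14, 42, 20, 7, 21, 10, 30, 37, 5, 15, 45, 29, 34, 49, 41, 17, 51, 47, 35, 52, 50, 44, 26, 25, 22, 13, 39, 11, 33, 46, 32, 43, 23, 16, 48, 38, 8, 24, 19, 4, 12, 36, 2, 6, 18, 1}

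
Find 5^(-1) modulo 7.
3

Using Extended Euclidean Algorithm:
gcd(5, 7) = 1
Bezout coefficients: 5 × 3 + 7 × -2 = 1
So 5 × 3 ≡ 1 (mod 7)
The inverse is 3 mod 7 = 3
Verification: 5 × 3 = 15 = 2 × 7 + 1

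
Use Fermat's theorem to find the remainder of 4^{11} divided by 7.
2

By Fermat's Little Theorem, a^(p-1) ≡ 1 (mod p) for prime p and gcd(a, p) = 1
Here p = 7, so 4^6 ≡ 1 (mod 7)
We can reduce the exponent: 11 mod 6 = 5
So 4^11 ≡ 4^5 (mod 7)
Computing: 4^5 mod 7 = 2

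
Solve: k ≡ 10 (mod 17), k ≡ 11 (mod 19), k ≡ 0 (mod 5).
M = 17 × 19 × 5 = 1615. M₁ = 95, y₁ ≡ 12 (mod 17). M₂ = 85, y₂ ≡ 17 (mod 19). M₃ = 323, y₃ ≡ 2 (mod 5). k = 10×95×12 + 11×85×17 + 0×323×2 ≡ 1455 (mod 1615)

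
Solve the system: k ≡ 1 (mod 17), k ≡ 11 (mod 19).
M = 17 × 19 = 323. M₁ = 19, y₁ ≡ 9 (mod 17). M₂ = 17, y₂ ≡ 9 (mod 19). k = 1×19×9 + 11×17×9 ≡ 239 (mod 323)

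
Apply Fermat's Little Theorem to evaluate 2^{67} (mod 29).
18

By Fermat's Little Theorem, a^(p-1) ≡ 1 (mod p) for prime p and gcd(a, p) = 1
Here p = 29, so 2^28 ≡ 1 (mod 29)
We can reduce the exponent: 67 mod 28 = 11
So 2^67 ≡ 2^11 (mod 29)
Computing: 2^11 mod 29 = 18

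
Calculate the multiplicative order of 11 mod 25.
Powers of 11 mod 25: 11^1≡11, 11^2≡21, 11^3≡6, 11^4≡16, 11^5≡1. Order = 5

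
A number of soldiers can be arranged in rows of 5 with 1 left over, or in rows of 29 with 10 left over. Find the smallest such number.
M = 5 × 29 = 145. M₁ = 29, y₁ ≡ 4 (mod 5). M₂ = 5, y₂ ≡ 6 (mod 29). k = 1×29×4 + 10×5×6 ≡ 126 (mod 145). The smallest positive such number is 126.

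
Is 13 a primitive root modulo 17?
No

To verify, check if 13^(16/q) ≢ 1 (mod 17) for each prime divisor q of 16
Divisors of 16 = 16: [1, 2, 4, 8, 16]
  13^(16/2) = 13^8 ≡ 1 (mod 17)
Conclusion: 13 is not a primitive root modulo 17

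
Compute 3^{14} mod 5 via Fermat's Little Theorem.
4

By Fermat's Little Theorem, a^(p-1) ≡ 1 (mod p) for prime p and gcd(a, p) = 1
Here p = 5, so 3^4 ≡ 1 (mod 5)
We can reduce the exponent: 14 mod 4 = 2
So 3^14 ≡ 3^2 (mod 5)
Computing: 3^2 mod 5 = 4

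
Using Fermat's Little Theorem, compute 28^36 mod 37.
By Fermat's Little Theorem, 28^{36} ≡ 1 (mod 37) since 37 is prime and gcd(28, 37) = 1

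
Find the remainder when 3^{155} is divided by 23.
By Fermat: 3^{22} ≡ 1 (mod 23). 155 = 7×22 + 1. So 3^{155} ≡ 3^{1} ≡ 3 (mod 23)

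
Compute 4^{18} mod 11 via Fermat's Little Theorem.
9

By Fermat's Little Theorem, a^(p-1) ≡ 1 (mod p) for prime p and gcd(a, p) = 1
Here p = 11, so 4^10 ≡ 1 (mod 11)
We can reduce the exponent: 18 mod 10 = 8
So 4^18 ≡ 4^8 (mod 11)
Computing: 4^8 mod 11 = 9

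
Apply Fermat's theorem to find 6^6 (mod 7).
By Fermat's Little Theorem, 6^{6} ≡ 1 (mod 7) since 7 is prime and gcd(6, 7) = 1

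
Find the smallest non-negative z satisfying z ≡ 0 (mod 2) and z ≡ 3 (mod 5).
M = 2 × 5 = 10. M₁ = 5, y₁ ≡ 1 (mod 2). M₂ = 2, y₂ ≡ 3 (mod 5). z = 0×5×1 + 3×2×3 ≡ 8 (mod 10)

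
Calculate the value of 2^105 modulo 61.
Using Fermat: 2^{60} ≡ 1 (mod 61). 105 ≡ 45 (mod 60). So 2^{105} ≡ 2^{45} ≡ 50 (mod 61)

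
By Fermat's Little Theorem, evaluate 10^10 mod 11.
By Fermat's Little Theorem, 10^{10} ≡ 1 (mod 11) since 11 is prime and gcd(10, 11) = 1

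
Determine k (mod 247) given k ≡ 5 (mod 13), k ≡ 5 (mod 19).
5

Using the Chinese Remainder Theorem:
M = product of moduli = 247
For equation 1: M_1 = 19, 19 ≡ 6 (mod 13), inverse of 19 mod 13 is 11 (check: 6 × 11 = 66 ≡ 1 (mod 13))
For equation 2: M_2 = 13, 13 ≡ 13 (mod 19), inverse of 13 mod 19 is 3 (check: 13 × 3 = 39 ≡ 1 (mod 19))
Combine: k ≡ Σ r_i×M_i×(M_i⁻¹ mod m_i) = 5×19×11 + 5×13×3 = 1045 + 195 = 1240
1240 mod 247 = 5
k ≡ 5 (mod 247)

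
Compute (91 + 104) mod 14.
13

(91 + 104) = 195
195 mod 14 = 13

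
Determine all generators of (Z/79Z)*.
Primitive roots mod 79: {3, 6, 7, 28, 29, 30, 34, 35, 37, 39, 43, 47, 48, 53, 54, 59, 60, 63, 66, 68, 70, 74, 75, 77}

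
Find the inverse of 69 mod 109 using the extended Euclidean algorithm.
Extended GCD: 69(-30) + 109(19) = 1. So 69^(-1) ≡ 79 ≡ 79 (mod 109). Verify: 69 × 79 = 5451 ≡ 1 (mod 109)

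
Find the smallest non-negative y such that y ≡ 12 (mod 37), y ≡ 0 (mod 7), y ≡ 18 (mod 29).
308

Using the Chinese Remainder Theorem:
M = product of moduli = 7511
For equation 1: M_1 = 203, 203 ≡ 18 (mod 37), inverse of 203 mod 37 is 35 (check: 18 × 35 = 630 ≡ 1 (mod 37))
For equation 2: M_2 = 1073, 1073 ≡ 2 (mod 7), inverse of 1073 mod 7 is 4 (check: 2 × 4 = 8 ≡ 1 (mod 7))
For equation 3: M_3 = 259, 259 ≡ 27 (mod 29), inverse of 259 mod 29 is 14 (check: 27 × 14 = 378 ≡ 1 (mod 29))
Combine: y ≡ Σ r_i×M_i×(M_i⁻¹ mod m_i) = 12×203×35 + 0×1073×4 + 18×259×14 = 85260 + 0 + 65268 = 150528
150528 mod 7511 = 308
y ≡ 308 (mod 7511)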